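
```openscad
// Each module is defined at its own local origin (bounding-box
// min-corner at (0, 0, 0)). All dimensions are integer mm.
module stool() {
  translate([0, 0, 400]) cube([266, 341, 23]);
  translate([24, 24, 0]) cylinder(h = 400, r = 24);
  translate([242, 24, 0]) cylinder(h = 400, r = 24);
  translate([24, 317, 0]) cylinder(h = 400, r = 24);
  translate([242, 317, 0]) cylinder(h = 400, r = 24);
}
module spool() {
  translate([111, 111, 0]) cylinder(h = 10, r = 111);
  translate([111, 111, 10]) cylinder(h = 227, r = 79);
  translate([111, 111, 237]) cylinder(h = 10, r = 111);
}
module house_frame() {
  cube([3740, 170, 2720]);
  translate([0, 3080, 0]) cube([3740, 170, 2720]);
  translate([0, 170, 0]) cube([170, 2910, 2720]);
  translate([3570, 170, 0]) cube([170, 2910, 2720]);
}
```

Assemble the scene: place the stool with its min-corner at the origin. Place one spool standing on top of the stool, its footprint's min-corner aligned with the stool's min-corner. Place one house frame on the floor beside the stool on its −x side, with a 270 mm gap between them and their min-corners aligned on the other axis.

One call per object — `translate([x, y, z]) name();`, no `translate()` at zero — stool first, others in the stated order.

stool();
translate([0, 0, 423]) spool();
translate([-4010, 0, 0]) house_frame();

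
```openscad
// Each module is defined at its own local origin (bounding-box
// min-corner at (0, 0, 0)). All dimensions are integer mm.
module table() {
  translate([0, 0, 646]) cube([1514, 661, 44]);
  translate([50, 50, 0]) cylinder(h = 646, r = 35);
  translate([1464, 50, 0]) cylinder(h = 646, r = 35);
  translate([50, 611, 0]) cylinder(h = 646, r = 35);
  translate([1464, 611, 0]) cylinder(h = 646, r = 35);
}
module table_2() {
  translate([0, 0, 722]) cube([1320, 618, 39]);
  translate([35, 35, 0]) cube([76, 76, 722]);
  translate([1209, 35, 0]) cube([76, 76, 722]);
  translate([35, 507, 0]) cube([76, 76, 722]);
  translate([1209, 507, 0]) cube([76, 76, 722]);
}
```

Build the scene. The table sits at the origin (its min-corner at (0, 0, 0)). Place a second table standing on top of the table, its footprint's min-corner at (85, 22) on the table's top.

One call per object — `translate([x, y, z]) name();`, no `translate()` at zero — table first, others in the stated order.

table();
translate([85, 22, 690]) table_2();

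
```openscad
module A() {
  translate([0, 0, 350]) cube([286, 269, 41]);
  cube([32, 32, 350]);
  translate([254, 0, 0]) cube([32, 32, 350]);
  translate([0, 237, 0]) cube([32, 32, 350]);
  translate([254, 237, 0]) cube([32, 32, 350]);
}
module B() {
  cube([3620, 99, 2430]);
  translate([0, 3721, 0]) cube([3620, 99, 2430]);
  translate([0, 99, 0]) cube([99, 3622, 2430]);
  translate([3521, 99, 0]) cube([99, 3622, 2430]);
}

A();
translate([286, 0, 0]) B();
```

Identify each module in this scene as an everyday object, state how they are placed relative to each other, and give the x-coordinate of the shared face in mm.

The stool's +x face and the house frame's −x face are both at x = 286 mm.

A is a stool. B is a house frame. The house frame is against the stool's +x side, with their −y faces flush. The x-coordinate of the shared face is 286 mm.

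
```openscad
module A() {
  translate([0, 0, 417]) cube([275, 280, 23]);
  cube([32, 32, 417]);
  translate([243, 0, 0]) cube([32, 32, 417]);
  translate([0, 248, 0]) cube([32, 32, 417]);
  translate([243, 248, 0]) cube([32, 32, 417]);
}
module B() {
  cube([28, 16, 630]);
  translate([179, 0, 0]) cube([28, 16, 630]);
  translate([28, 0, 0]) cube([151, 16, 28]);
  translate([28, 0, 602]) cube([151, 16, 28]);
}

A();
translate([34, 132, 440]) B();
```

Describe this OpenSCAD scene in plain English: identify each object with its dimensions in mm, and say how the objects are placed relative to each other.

A is a four-legged stool. The seat is 275×280 mm, 23 mm thick, top at z = 440 mm. It stands on four square legs, each 32×32 mm in cross-section, from z = 0 to the seat underside, each flush with a corner of the seat.

B is a picture frame with a 151×574 mm rectangular opening (x by z) and a uniform 28 mm border on every side. Frame depth is 16 mm along y. It is built from two vertical stiles running the full outside height and two horizontal rails spanning the gap between the stiles.

The picture frame is on top of the stool, centred.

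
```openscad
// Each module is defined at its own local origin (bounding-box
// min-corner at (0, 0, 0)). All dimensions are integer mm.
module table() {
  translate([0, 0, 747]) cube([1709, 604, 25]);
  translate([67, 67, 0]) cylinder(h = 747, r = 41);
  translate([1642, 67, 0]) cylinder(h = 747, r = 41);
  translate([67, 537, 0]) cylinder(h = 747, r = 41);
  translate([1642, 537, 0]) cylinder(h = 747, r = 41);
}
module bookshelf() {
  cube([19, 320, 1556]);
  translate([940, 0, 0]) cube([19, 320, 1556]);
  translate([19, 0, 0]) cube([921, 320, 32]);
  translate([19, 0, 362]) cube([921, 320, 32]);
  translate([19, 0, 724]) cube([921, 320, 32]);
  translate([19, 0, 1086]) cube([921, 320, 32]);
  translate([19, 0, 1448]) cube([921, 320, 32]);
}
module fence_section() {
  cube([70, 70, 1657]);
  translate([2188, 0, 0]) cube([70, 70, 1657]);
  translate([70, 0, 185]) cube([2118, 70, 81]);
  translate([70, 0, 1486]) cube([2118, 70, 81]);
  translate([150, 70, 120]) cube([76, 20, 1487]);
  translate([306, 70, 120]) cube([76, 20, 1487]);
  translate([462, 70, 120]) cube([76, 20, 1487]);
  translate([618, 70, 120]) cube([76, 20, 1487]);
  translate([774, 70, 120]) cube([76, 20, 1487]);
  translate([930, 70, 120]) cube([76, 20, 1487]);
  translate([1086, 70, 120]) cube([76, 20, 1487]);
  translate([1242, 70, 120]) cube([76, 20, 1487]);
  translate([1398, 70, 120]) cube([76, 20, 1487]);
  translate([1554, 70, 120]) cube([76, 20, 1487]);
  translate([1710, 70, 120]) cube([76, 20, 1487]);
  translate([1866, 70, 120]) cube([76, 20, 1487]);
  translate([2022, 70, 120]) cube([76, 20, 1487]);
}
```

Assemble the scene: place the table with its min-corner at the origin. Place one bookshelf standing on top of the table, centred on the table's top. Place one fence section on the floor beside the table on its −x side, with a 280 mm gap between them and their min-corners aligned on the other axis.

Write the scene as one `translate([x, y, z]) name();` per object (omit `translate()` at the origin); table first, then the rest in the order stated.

table();
translate([375, 142, 772]) bookshelf();
translate([-2538, 0, 0]) fence_section();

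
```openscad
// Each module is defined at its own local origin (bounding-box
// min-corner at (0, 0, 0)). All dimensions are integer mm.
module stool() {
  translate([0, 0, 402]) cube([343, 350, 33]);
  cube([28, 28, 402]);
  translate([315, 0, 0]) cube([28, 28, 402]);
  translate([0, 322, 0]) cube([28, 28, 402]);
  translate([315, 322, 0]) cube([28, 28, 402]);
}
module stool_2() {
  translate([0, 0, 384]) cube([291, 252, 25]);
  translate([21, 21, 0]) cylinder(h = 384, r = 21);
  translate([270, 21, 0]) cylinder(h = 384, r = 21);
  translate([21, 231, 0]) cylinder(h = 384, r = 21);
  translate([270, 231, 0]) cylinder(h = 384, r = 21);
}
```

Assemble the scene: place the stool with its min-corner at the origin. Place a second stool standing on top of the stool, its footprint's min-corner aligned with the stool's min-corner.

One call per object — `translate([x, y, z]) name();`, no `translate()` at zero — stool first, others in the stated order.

stool();
translate([0, 0, 435]) stool_2();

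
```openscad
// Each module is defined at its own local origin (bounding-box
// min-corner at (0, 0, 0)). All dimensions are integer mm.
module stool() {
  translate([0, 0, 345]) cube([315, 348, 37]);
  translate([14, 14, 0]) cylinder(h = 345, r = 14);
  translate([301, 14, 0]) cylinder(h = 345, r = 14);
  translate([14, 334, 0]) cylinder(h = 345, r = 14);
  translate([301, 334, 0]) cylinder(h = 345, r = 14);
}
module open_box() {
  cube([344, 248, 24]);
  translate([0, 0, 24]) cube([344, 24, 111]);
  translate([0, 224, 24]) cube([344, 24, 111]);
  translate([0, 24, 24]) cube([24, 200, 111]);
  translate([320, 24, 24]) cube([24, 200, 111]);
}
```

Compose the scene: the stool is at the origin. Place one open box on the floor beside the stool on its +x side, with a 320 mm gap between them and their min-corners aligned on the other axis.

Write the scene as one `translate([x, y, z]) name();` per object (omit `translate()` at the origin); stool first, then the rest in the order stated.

stool();
translate([635, 0, 0]) open_box();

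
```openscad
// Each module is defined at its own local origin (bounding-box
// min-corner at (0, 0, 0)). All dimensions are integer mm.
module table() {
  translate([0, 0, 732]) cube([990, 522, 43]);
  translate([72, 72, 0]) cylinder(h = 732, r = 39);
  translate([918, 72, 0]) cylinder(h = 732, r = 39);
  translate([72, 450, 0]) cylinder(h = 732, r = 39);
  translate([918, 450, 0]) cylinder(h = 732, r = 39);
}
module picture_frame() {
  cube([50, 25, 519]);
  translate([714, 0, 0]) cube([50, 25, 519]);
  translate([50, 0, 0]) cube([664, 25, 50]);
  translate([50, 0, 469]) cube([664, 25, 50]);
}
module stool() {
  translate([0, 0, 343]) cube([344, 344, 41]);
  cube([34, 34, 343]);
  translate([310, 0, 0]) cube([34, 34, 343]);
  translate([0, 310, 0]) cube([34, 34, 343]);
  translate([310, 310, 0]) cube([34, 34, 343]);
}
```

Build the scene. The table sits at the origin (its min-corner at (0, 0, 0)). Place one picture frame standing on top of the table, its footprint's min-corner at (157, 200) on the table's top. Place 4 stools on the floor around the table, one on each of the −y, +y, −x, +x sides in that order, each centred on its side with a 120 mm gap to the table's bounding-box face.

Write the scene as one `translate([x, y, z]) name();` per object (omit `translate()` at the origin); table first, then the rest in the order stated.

table();
translate([157, 200, 775]) picture_frame();
translate([323, -464, 0]) stool();
translate([323, 642, 0]) stool();
translate([-464, 89, 0]) stool();
translate([1110, 89, 0]) stool();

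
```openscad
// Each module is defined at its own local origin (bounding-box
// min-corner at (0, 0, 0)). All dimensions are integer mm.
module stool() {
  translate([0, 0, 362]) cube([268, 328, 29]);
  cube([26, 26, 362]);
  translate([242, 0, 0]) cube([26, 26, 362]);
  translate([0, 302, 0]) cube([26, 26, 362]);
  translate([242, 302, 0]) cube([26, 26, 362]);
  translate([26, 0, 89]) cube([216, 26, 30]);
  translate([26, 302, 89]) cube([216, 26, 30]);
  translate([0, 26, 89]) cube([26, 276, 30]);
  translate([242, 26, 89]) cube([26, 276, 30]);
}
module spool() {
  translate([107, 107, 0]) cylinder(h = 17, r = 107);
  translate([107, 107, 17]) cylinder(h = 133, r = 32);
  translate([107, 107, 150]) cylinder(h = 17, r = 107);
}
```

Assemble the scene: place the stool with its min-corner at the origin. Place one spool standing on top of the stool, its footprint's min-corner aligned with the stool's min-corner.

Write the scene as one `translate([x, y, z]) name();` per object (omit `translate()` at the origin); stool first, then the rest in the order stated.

stool();
translate([0, 0, 391]) spool();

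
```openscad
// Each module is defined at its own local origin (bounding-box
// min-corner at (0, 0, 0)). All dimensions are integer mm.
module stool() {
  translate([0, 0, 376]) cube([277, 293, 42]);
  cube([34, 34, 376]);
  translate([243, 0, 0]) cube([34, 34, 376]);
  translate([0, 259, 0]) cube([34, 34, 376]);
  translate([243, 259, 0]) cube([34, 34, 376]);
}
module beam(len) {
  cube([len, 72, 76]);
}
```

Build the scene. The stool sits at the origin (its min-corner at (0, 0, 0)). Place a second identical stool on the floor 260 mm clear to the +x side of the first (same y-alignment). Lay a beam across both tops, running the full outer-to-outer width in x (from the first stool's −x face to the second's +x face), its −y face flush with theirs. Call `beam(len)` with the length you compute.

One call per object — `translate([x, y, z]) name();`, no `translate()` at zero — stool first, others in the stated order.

stool();
translate([537, 0, 0]) stool();
translate([0, 0, 418]) beam(814);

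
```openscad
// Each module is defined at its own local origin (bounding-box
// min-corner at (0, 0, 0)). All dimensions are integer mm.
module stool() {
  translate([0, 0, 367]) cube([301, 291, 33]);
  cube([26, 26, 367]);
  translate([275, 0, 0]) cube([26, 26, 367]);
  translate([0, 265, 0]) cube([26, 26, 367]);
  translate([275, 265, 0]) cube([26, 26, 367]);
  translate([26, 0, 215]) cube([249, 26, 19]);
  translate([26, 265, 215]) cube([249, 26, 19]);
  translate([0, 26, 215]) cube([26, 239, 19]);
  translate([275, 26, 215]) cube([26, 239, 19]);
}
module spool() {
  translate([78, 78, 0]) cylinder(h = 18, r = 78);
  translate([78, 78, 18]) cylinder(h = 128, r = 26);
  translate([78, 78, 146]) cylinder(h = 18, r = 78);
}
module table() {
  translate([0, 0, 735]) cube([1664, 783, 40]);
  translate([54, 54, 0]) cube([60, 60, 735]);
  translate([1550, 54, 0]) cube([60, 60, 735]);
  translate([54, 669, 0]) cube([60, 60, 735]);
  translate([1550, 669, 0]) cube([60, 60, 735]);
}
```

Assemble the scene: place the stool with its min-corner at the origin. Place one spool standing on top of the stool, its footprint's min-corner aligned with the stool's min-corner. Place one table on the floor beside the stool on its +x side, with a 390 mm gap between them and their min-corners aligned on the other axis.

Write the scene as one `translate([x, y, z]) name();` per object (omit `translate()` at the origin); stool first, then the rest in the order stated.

stool();
translate([0, 0, 400]) spool();
translate([691, 0, 0]) table();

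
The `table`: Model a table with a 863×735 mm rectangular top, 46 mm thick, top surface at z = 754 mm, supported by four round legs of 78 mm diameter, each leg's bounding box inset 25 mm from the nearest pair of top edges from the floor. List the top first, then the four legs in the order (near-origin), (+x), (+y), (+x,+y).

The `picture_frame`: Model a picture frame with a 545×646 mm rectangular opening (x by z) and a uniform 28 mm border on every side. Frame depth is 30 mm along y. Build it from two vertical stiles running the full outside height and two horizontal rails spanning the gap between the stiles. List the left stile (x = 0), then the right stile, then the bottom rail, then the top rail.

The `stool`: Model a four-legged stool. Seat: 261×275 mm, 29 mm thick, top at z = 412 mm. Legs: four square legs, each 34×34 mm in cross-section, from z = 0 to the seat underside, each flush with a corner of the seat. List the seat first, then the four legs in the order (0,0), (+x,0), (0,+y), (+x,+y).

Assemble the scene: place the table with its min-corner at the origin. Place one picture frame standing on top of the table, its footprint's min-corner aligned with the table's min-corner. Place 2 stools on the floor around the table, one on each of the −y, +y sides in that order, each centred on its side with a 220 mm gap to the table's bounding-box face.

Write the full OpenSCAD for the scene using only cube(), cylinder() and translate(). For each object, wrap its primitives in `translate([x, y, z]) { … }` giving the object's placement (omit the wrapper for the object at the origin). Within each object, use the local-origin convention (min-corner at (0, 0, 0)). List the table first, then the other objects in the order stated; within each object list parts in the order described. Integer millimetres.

translate([0, 0, 708]) cube([863, 735, 46]);
translate([64, 64, 0]) cylinder(h = 708, r = 39);
translate([799, 64, 0]) cylinder(h = 708, r = 39);
translate([64, 671, 0]) cylinder(h = 708, r = 39);
translate([799, 671, 0]) cylinder(h = 708, r = 39);
translate([0, 0, 754]) {
  cube([28, 30, 702]);
  translate([573, 0, 0]) cube([28, 30, 702]);
  translate([28, 0, 0]) cube([545, 30, 28]);
  translate([28, 0, 674]) cube([545, 30, 28]);
}
translate([301, -495, 0]) {
  translate([0, 0, 383]) cube([261, 275, 29]);
  cube([34, 34, 383]);
  translate([227, 0, 0]) cube([34, 34, 383]);
  translate([0, 241, 0]) cube([34, 34, 383]);
  translate([227, 241, 0]) cube([34, 34, 383]);
}
translate([301, 955, 0]) {
  translate([0, 0, 383]) cube([261, 275, 29]);
  cube([34, 34, 383]);
  translate([227, 0, 0]) cube([34, 34, 383]);
  translate([0, 241, 0]) cube([34, 34, 383]);
  translate([227, 241, 0]) cube([34, 34, 383]);
}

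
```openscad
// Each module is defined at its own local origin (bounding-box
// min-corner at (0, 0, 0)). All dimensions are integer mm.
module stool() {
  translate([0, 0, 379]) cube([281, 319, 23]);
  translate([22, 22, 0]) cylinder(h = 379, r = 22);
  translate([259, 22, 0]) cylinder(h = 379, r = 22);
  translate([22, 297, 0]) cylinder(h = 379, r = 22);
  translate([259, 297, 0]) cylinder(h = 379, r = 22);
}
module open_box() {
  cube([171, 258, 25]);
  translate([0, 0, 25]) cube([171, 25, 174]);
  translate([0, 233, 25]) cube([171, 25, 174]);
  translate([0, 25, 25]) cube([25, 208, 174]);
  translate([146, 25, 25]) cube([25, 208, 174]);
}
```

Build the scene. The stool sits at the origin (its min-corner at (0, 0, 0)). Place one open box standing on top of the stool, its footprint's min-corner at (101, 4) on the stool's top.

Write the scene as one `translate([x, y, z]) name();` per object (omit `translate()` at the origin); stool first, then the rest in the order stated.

stool();
translate([101, 4, 402]) open_box();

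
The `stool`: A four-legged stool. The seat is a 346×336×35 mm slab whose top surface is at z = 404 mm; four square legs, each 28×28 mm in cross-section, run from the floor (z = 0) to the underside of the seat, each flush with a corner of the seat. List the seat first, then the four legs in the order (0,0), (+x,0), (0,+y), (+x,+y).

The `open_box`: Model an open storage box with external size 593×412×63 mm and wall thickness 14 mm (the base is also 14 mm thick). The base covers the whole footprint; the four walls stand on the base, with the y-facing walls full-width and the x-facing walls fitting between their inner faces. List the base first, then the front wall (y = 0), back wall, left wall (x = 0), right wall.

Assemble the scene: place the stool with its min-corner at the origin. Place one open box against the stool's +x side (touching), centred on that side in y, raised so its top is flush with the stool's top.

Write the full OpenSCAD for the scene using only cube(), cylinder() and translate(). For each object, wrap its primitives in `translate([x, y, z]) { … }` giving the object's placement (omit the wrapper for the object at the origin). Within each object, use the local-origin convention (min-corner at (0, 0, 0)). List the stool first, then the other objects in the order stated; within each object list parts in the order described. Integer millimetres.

translate([0, 0, 369]) cube([346, 336, 35]);
cube([28, 28, 369]);
translate([318, 0, 0]) cube([28, 28, 369]);
translate([0, 308, 0]) cube([28, 28, 369]);
translate([318, 308, 0]) cube([28, 28, 369]);
translate([346, -38, 341]) {
  cube([593, 412, 14]);
  translate([0, 0, 14]) cube([593, 14, 49]);
  translate([0, 398, 14]) cube([593, 14, 49]);
  translate([0, 14, 14]) cube([14, 384, 49]);
  translate([579, 14, 14]) cube([14, 384, 49]);
}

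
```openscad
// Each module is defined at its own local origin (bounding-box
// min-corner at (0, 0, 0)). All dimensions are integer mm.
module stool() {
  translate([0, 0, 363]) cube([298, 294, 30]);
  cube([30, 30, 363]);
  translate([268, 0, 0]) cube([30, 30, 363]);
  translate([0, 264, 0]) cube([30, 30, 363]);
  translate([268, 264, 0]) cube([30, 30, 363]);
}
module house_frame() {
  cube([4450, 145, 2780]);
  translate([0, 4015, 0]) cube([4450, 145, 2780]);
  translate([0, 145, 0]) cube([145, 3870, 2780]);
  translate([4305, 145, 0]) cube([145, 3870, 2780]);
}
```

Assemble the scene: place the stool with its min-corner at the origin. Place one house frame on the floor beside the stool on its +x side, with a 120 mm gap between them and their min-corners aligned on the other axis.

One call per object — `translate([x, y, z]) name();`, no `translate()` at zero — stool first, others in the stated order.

stool();
translate([418, 0, 0]) house_frame();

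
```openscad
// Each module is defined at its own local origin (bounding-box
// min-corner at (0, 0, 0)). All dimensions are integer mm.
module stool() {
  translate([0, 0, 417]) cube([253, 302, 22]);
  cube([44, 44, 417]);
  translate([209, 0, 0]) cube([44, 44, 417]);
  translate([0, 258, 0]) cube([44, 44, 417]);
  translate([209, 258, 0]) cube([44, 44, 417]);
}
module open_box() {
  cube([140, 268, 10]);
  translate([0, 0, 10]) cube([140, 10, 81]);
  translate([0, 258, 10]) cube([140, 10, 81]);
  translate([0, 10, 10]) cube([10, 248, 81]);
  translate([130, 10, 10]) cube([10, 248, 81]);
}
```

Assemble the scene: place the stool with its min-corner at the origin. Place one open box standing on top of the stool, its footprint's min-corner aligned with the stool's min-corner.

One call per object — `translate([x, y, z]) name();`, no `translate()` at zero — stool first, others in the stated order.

stool();
translate([0, 0, 439]) open_box();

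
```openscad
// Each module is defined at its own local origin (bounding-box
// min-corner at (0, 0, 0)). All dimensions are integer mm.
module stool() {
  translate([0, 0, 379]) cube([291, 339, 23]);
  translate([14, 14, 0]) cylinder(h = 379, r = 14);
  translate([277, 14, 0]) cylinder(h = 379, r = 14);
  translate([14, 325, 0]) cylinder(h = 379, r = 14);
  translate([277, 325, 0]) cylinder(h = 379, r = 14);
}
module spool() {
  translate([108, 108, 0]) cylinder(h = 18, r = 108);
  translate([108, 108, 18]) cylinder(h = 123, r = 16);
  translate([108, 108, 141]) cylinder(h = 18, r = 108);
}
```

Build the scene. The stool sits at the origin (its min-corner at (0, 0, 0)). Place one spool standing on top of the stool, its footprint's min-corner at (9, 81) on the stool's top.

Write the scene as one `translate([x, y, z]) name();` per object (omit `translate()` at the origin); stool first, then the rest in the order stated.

stool();
translate([9, 81, 402]) spool();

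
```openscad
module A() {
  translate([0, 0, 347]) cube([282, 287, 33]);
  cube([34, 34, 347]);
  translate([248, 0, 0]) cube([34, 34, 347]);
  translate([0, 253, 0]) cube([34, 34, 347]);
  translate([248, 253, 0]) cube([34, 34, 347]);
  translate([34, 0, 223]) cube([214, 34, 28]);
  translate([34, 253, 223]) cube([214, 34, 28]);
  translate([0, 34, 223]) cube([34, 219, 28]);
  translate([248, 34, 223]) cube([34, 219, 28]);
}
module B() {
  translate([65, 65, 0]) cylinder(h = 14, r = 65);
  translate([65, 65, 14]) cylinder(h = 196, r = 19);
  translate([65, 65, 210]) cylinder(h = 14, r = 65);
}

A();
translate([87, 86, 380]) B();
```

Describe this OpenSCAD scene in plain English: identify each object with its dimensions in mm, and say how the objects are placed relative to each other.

A is a four-legged stool. The seat is 282×287 mm, 33 mm thick, top at z = 380 mm. It stands on four square legs, each 34×34 mm in cross-section, from z = 0 to the seat underside, each flush with a corner of the seat. Four stretchers, 34 mm wide and 28 mm tall, connect adjacent legs with their undersides at z = 223 mm, each running between the inner faces of the legs it joins and aligned with the legs' outer faces on the other axis.

B is a spool: two coaxial disc flanges of radius 65 mm and thickness 14 mm, joined by a core cylinder of radius 19 mm and height 196 mm. The lower flange rests on z = 0 and the three cylinders share a vertical axis.

The spool is on top of the stool.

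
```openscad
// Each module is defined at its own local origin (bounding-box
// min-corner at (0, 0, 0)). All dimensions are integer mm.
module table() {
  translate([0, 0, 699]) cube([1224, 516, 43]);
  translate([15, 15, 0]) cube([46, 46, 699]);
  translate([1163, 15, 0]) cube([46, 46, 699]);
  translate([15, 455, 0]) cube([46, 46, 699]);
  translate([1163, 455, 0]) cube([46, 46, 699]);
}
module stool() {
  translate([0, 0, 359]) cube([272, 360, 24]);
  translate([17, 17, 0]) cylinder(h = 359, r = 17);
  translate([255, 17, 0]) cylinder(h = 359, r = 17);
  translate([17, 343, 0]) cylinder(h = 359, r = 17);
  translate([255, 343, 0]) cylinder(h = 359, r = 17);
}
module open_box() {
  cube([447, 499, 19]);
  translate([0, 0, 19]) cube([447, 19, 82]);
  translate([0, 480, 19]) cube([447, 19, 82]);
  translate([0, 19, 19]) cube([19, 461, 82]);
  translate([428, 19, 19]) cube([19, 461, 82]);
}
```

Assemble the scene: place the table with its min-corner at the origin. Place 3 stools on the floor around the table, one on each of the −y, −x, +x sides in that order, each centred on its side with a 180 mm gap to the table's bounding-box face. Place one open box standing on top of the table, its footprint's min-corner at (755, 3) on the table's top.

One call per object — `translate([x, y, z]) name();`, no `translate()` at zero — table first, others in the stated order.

table();
translate([476, -540, 0]) stool();
translate([-452, 78, 0]) stool();
translate([1404, 78, 0]) stool();
translate([755, 3, 742]) open_box();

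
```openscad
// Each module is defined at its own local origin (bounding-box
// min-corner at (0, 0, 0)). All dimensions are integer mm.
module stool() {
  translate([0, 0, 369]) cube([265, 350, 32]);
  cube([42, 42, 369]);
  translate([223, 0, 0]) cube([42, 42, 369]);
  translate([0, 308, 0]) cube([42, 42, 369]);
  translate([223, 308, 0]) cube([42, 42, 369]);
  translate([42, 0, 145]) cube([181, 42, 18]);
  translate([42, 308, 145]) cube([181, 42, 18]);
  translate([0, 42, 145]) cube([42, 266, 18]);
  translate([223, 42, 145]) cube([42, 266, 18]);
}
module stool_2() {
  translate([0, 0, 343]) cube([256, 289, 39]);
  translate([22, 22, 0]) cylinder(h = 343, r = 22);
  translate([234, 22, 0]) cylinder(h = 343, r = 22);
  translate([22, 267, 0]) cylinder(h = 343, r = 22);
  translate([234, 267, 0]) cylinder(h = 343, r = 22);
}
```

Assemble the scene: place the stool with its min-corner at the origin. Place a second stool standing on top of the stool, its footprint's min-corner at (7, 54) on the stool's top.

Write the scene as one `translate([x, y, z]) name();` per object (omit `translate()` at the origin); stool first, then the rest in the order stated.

stool();
translate([7, 54, 401]) stool_2();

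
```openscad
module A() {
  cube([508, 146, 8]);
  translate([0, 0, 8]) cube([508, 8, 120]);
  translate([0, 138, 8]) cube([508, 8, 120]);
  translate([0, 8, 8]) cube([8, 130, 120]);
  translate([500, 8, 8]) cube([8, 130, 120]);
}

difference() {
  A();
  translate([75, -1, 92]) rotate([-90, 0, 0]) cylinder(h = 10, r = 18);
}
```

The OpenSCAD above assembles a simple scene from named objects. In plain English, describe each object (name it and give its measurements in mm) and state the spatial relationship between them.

A is an open storage box with external size 508×146×128 mm and wall thickness 8 mm (the base is also 8 mm thick). The base covers the whole footprint; the four walls stand on the base, with the y-facing walls full-width and the x-facing walls fitting between their inner faces.

The open box has a circular hole of radius 18 mm through its front wall, centred at (x = 75, z = 92).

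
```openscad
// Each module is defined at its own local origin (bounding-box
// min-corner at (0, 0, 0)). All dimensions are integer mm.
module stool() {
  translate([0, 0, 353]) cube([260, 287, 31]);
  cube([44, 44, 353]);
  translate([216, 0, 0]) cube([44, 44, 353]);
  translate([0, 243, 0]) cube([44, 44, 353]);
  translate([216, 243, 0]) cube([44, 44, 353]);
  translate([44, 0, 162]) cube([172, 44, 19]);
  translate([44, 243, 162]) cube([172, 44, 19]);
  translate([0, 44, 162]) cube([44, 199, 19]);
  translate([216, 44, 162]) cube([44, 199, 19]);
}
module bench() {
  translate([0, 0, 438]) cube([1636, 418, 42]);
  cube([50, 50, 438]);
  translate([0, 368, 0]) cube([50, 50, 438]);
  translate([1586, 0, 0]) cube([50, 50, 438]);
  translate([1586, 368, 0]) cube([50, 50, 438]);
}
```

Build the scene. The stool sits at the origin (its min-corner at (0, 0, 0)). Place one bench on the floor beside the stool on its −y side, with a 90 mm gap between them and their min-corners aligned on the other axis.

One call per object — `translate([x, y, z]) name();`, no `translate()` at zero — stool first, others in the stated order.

stool();
translate([0, -508, 0]) bench();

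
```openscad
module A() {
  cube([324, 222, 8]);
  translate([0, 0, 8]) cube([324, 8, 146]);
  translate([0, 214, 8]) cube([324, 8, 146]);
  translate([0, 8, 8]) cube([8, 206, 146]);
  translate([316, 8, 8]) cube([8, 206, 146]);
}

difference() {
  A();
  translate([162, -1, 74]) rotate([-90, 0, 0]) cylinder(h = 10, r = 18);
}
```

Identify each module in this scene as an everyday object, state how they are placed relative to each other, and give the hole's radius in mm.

The subtracted cylinder has r = 18 mm.

A is an open box. The open box has a circular hole through its front wall. The hole's radius is 18 mm.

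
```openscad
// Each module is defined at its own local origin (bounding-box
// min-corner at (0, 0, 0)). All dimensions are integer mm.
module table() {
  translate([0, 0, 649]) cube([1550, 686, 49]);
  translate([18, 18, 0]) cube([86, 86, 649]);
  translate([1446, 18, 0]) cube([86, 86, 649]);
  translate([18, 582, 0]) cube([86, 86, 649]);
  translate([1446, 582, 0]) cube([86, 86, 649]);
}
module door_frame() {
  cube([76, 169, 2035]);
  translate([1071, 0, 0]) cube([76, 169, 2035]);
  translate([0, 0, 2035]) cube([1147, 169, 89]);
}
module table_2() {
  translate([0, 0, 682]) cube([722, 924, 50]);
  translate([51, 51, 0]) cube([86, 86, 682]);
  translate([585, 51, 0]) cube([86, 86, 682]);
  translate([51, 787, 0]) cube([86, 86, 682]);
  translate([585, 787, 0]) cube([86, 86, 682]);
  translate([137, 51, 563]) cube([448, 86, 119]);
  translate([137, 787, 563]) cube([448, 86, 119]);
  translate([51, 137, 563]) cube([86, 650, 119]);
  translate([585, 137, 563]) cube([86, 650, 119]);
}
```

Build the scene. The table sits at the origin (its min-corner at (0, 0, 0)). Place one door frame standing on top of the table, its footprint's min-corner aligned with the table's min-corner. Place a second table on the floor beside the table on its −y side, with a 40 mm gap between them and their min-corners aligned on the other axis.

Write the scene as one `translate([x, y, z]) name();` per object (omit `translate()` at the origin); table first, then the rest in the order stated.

table();
translate([0, 0, 698]) door_frame();
translate([0, -964, 0]) table_2();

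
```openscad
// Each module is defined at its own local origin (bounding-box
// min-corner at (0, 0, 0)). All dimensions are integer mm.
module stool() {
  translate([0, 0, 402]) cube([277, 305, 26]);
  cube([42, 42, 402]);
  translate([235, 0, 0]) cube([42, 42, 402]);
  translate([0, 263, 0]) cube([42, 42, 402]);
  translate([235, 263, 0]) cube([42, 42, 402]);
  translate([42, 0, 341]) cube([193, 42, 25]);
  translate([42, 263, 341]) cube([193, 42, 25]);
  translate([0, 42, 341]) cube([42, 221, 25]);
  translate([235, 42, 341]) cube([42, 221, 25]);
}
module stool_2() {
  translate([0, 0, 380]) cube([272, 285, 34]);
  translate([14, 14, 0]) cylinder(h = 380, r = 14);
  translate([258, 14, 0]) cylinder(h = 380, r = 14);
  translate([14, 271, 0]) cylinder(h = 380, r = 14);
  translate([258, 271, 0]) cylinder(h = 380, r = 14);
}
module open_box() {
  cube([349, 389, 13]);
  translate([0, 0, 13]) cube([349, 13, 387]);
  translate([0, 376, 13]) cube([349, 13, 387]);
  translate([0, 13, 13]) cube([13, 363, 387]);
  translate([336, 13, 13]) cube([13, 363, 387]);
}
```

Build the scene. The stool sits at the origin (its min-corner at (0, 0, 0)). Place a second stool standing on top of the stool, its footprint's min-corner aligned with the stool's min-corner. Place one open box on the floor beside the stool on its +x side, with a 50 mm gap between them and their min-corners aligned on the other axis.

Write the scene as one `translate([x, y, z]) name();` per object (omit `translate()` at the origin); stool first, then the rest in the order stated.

stool();
translate([0, 0, 428]) stool_2();
translate([327, 0, 0]) open_box();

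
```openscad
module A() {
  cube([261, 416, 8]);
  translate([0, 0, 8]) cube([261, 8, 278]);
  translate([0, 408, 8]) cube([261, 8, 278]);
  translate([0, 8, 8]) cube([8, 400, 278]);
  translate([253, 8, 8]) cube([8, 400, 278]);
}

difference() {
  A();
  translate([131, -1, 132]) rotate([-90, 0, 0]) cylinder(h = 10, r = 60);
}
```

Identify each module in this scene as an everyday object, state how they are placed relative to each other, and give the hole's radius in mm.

A is an open box. The open box has a circular hole through its front wall. The hole's radius is 60 mm.

The subtracted cylinder has r = 60 mm.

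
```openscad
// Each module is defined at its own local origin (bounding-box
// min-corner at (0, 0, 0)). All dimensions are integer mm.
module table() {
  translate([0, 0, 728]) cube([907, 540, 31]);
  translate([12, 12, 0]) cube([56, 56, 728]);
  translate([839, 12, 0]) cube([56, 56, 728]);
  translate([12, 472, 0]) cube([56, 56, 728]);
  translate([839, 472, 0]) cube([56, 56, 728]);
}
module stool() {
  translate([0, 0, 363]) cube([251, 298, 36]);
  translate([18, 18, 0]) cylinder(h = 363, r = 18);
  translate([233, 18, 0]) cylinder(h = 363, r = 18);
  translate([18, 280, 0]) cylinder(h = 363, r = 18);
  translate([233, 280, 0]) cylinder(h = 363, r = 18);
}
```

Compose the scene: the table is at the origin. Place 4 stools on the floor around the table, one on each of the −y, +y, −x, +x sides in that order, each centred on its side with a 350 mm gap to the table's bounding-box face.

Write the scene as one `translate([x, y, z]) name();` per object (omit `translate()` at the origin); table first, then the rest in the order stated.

table();
translate([328, -648, 0]) stool();
translate([328, 890, 0]) stool();
translate([-601, 121, 0]) stool();
translate([1257, 121, 0]) stool();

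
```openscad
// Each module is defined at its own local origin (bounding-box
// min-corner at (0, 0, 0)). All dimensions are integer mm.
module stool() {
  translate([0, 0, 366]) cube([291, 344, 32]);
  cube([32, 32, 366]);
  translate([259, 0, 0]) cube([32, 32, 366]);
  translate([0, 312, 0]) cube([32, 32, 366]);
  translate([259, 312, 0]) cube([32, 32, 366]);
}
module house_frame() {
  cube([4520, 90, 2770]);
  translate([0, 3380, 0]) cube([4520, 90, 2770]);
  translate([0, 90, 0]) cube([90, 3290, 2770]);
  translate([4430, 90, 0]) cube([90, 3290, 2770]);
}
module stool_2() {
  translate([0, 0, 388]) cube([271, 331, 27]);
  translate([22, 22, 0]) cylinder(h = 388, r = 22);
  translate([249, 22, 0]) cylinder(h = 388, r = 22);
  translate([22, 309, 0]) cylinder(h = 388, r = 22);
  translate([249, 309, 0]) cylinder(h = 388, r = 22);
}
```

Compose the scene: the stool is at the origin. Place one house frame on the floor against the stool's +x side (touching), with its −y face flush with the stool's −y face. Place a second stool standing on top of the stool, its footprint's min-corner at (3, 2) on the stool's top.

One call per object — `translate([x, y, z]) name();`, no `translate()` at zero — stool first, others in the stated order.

stool();
translate([291, 0, 0]) house_frame();
translate([3, 2, 398]) stool_2();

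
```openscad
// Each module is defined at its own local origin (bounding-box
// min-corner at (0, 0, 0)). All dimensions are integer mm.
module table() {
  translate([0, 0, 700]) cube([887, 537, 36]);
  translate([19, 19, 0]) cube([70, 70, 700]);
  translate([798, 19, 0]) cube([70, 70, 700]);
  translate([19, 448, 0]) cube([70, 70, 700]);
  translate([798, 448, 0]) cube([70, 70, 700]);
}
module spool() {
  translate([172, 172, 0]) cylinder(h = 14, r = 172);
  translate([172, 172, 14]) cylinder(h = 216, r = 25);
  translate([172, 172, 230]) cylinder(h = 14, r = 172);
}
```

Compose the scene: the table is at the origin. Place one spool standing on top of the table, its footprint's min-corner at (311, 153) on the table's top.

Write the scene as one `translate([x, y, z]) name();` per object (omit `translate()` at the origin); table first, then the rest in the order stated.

table();
translate([311, 153, 736]) spool();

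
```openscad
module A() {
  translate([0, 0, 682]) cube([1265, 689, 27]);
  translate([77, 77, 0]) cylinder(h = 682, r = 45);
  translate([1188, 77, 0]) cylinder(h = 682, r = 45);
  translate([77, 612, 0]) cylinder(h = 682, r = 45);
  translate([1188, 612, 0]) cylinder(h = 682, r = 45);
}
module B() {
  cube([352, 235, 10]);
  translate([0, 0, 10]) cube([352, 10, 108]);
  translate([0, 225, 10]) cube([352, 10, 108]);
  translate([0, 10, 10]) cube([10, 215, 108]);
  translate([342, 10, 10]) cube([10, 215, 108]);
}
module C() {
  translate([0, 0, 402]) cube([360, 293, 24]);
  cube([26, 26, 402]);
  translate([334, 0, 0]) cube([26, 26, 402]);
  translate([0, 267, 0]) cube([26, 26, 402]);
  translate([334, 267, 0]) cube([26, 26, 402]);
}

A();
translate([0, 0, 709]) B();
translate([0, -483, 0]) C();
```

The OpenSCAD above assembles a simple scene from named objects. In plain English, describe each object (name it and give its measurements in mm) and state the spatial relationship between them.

A is a table: top 1265 mm (x) × 689 mm (y), 27 mm thick, upper face at z = 709 mm, on four round legs of 90 mm diameter, each leg's bounding box inset 32 mm from the nearest pair of top edges, running from z = 0 to the bottom of the top.

B is an open-topped rectangular box: outside dimensions 352×235×118 mm, with a uniform wall and base thickness of 10 mm. The base is a full 352×235 slab on the floor; four walls sit on top of the base. The front and back walls (the −y and +y sides) span the full width; the two side walls fit between them.

C is a four-legged stool. The seat is 360×293 mm, 24 mm thick, top at z = 426 mm. It stands on four square legs, each 26×26 mm in cross-section, from z = 0 to the seat underside, each flush with a corner of the seat.

The open box is on top of the table. The stool is on the floor beside the table on its −y side.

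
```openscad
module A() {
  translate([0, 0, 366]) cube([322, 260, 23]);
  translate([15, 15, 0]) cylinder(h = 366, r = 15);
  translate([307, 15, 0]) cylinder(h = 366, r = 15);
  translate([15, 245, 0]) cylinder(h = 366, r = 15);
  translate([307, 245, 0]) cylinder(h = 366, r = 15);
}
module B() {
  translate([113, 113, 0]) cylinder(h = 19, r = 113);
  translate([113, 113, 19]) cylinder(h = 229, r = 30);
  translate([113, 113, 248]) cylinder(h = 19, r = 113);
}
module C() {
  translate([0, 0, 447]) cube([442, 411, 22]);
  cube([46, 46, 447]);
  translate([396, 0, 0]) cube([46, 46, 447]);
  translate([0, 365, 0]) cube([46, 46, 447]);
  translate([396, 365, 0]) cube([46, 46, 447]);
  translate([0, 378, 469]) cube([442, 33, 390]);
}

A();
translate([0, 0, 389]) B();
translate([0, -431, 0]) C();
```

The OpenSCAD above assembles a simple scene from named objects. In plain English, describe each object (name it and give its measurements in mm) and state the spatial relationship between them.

A is a simple wooden stool: a rectangular seat 322 mm (x) by 260 mm (y), 23 mm thick, top face at z = 389 mm, on four round legs, each 30 mm in diameter. The legs rest on z = 0, each leg's axis is inset half a diameter from the nearest pair of seat edges (so the leg's bounding box is flush with the corner).

B is a spool: two coaxial disc flanges of radius 113 mm and thickness 19 mm, joined by a core cylinder of radius 30 mm and height 229 mm. The lower flange rests on z = 0 and the three cylinders share a vertical axis.

C is a chair. The seat is a 442×411×22 mm slab with its top at z = 469 mm, on four 46×46 mm corner legs (flush with the seat edges, standing on z = 0). A flat backrest 33 mm thick, 390 mm tall, spans the full seat width and rises from the seat top along its +y edge, rear face flush with the rear of the seat.

The spool is on top of the stool. The chair is on the floor beside the stool on its −y side.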